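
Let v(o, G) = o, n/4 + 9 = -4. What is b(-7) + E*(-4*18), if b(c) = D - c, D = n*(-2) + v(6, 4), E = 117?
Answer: -8307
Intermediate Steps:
n = -52 (n = -36 + 4*(-4) = -36 - 16 = -52)
D = 110 (D = -52*(-2) + 6 = 104 + 6 = 110)
b(c) = 110 - c
b(-7) + E*(-4*18) = (110 - 1*(-7)) + 117*(-4*18) = (110 + 7) + 117*(-72) = 117 - 8424 = -8307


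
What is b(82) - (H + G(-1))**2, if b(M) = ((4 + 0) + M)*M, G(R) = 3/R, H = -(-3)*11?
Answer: 6152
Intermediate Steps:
H = 33 (H = -1*(-33) = 33)
b(M) = M*(4 + M) (b(M) = (4 + M)*M = M*(4 + M))
b(82) - (H + G(-1))**2 = 82*(4 + 82) - (33 + 3/(-1))**2 = 82*86 - (33 + 3*(-1))**2 = 7052 - (33 - 3)**2 = 7052 - 1*30**2 = 7052 - 1*900 = 7052 - 900 = 6152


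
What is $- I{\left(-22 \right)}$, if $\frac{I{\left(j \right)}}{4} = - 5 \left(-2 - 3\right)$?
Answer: $-100$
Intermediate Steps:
$I{\left(j \right)} = 100$ ($I{\left(j \right)} = 4 \left(- 5 \left(-2 - 3\right)\right) = 4 \left(\left(-5\right) \left(-5\right)\right) = 4 \cdot 25 = 100$)
$- I{\left(-22 \right)} = \left(-1\right) 100 = -100$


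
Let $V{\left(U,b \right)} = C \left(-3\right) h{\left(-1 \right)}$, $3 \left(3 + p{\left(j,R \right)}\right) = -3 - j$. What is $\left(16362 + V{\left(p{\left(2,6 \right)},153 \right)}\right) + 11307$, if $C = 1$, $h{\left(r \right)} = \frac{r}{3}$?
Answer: $27670$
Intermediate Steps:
$h{\left(r \right)} = \frac{r}{3}$ ($h{\left(r \right)} = r \frac{1}{3} = \frac{r}{3}$)
$p{\left(j,R \right)} = -4 - \frac{j}{3}$ ($p{\left(j,R \right)} = -3 + \frac{-3 - j}{3} = -3 - \left(1 + \frac{j}{3}\right) = -4 - \frac{j}{3}$)
$V{\left(U,b \right)} = 1$ ($V{\left(U,b \right)} = 1 \left(-3\right) \frac{1}{3} \left(-1\right) = \left(-3\right) \left(- \frac{1}{3}\right) = 1$)
$\left(16362 + V{\left(p{\left(2,6 \right)},153 \right)}\right) + 11307 = \left(16362 + 1\right) + 11307 = 16363 + 11307 = 27670$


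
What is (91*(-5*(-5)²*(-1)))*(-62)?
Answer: -705250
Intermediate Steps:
(91*(-5*(-5)²*(-1)))*(-62) = (91*(-5*25*(-1)))*(-62) = (91*(-125*(-1)))*(-62) = (91*125)*(-62) = 11375*(-62) = -705250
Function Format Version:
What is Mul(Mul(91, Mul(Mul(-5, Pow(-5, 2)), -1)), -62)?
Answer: -705250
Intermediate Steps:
Mul(Mul(91, Mul(Mul(-5, Pow(-5, 2)), -1)), -62) = Mul(Mul(91, Mul(Mul(-5, 25), -1)), -62) = Mul(Mul(91, Mul(-125, -1)), -62) = Mul(Mul(91, 125), -62) = Mul(11375, -62) = -705250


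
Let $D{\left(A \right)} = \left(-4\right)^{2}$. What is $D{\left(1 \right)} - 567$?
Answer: $-551$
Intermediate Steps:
$D{\left(A \right)} = 16$
$D{\left(1 \right)} - 567 = 16 - 567 = -551$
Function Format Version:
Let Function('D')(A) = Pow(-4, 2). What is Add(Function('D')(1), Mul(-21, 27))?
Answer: -551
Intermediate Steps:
Function('D')(A) = 16
Add(Function('D')(1), Mul(-21, 27)) = Add(16, Mul(-21, 27)) = Add(16, -567) = -551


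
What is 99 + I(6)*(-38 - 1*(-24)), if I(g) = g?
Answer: 15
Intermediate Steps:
99 + I(6)*(-38 - 1*(-24)) = 99 + 6*(-38 - 1*(-24)) = 99 + 6*(-38 + 24) = 99 + 6*(-14) = 99 - 84 = 15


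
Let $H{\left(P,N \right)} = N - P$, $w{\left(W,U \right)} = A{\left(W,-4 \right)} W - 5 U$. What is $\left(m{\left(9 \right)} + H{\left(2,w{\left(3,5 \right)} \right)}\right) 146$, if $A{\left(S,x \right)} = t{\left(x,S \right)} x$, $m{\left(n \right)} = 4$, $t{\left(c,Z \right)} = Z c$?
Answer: $17666$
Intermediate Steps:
$A{\left(S,x \right)} = S x^{2}$ ($A{\left(S,x \right)} = S x x = S x^{2}$)
$w{\left(W,U \right)} = - 5 U + 16 W^{2}$ ($w{\left(W,U \right)} = W \left(-4\right)^{2} W - 5 U = W 16 W - 5 U = 16 W W - 5 U = 16 W^{2} - 5 U = - 5 U + 16 W^{2}$)
$\left(m{\left(9 \right)} + H{\left(2,w{\left(3,5 \right)} \right)}\right) 146 = \left(4 + \left(\left(\left(-5\right) 5 + 16 \cdot 3^{2}\right) - 2\right)\right) 146 = \left(4 + \left(\left(-25 + 16 \cdot 9\right) - 2\right)\right) 146 = \left(4 + \left(\left(-25 + 144\right) - 2\right)\right) 146 = \left(4 + \left(119 - 2\right)\right) 146 = \left(4 + 117\right) 146 = 121 \cdot 146 = 17666$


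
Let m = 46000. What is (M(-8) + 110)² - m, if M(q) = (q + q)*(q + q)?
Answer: 87956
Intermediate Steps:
M(q) = 4*q² (M(q) = (2*q)*(2*q) = 4*q²)
(M(-8) + 110)² - m = (4*(-8)² + 110)² - 1*46000 = (4*64 + 110)² - 46000 = (256 + 110)² - 46000 = 366² - 46000 = 133956 - 46000 = 87956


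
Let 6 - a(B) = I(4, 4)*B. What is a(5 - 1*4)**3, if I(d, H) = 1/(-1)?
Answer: 343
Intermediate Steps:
I(d, H) = -1
a(B) = 6 + B (a(B) = 6 - (-1)*B = 6 + B)
a(5 - 1*4)**3 = (6 + (5 - 1*4))**3 = (6 + (5 - 4))**3 = (6 + 1)**3 = 7**3 = 343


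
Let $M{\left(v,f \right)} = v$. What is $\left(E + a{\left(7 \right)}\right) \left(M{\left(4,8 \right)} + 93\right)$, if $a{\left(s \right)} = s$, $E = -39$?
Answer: $-3104$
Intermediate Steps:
$\left(E + a{\left(7 \right)}\right) \left(M{\left(4,8 \right)} + 93\right) = \left(-39 + 7\right) \left(4 + 93\right) = \left(-32\right) 97 = -3104$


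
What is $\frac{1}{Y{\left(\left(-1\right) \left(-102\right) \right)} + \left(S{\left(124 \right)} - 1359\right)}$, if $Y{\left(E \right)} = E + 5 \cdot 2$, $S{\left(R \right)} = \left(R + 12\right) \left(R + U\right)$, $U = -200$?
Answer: $- \frac{1}{11583} \approx -8.6333 \cdot 10^{-5}$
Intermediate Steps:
$S{\left(R \right)} = \left(-200 + R\right) \left(12 + R\right)$ ($S{\left(R \right)} = \left(R + 12\right) \left(R - 200\right) = \left(12 + R\right) \left(-200 + R\right) = \left(-200 + R\right) \left(12 + R\right)$)
$Y{\left(E \right)} = 10 + E$ ($Y{\left(E \right)} = E + 10 = 10 + E$)
$\frac{1}{Y{\left(\left(-1\right) \left(-102\right) \right)} + \left(S{\left(124 \right)} - 1359\right)} = \frac{1}{\left(10 - -102\right) - 11695} = \frac{1}{\left(10 + 102\right) - 11695} = \frac{1}{112 - 11695} = \frac{1}{-11583} = - \frac{1}{11583}$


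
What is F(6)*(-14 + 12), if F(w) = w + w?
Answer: -24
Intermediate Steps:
F(w) = 2*w
F(6)*(-14 + 12) = (2*6)*(-14 + 12) = 12*(-2) = -24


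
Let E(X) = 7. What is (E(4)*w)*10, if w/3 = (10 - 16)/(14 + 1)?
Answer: -84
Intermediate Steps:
w = -6/5 (w = 3*((10 - 16)/(14 + 1)) = 3*(-6/15) = 3*(-6*1/15) = 3*(-⅖) = -6/5 ≈ -1.2000)
(E(4)*w)*10 = (7*(-6/5))*10 = -42/5*10 = -84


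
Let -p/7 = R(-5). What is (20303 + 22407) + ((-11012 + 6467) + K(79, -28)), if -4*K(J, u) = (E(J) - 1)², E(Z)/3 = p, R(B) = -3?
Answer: 37204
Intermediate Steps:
p = 21 (p = -7*(-3) = 21)
E(Z) = 63 (E(Z) = 3*21 = 63)
K(J, u) = -961 (K(J, u) = -(63 - 1)²/4 = -¼*62² = -¼*3844 = -961)
(20303 + 22407) + ((-11012 + 6467) + K(79, -28)) = (20303 + 22407) + ((-11012 + 6467) - 961) = 42710 + (-4545 - 961) = 42710 - 5506 = 37204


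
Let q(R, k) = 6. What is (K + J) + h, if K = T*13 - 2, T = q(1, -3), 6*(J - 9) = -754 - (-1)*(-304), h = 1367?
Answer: 3827/3 ≈ 1275.7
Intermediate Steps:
J = -502/3 (J = 9 + (-754 - (-1)*(-304))/6 = 9 + (-754 - 1*304)/6 = 9 + (-754 - 304)/6 = 9 + (⅙)*(-1058) = 9 - 529/3 = -502/3 ≈ -167.33)
T = 6
K = 76 (K = 6*13 - 2 = 78 - 2 = 76)
(K + J) + h = (76 - 502/3) + 1367 = -274/3 + 1367 = 3827/3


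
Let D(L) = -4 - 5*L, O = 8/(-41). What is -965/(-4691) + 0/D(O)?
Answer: 965/4691 ≈ 0.20571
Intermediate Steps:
O = -8/41 (O = 8*(-1/41) = -8/41 ≈ -0.19512)
-965/(-4691) + 0/D(O) = -965/(-4691) + 0/(-4 - 5*(-8/41)) = -965*(-1/4691) + 0/(-4 + 40/41) = 965/4691 + 0/(-124/41) = 965/4691 + 0*(-41/124) = 965/4691 + 0 = 965/4691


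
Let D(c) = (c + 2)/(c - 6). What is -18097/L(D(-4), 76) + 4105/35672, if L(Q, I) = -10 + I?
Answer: -322642627/1177176 ≈ -274.08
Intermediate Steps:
D(c) = (2 + c)/(-6 + c)
-18097/L(D(-4), 76) + 4105/35672 = -18097/(-10 + 76) + 4105/35672 = -18097/66 + 4105*(1/35672) = -18097*1/66 + 4105/35672 = -18097/66 + 4105/35672 = -322642627/1177176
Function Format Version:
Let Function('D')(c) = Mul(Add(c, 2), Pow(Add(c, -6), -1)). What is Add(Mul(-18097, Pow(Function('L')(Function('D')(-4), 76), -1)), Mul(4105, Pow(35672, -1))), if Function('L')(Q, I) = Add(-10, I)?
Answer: Rational(-322642627, 1177176) ≈ -274.08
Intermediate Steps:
Function('D')(c) = Mul(Pow(Add(-6, c), -1), Add(2, c)) (Function('D')(c) = Mul(Add(2, c), Pow(Add(-6, c), -1)) = Mul(Pow(Add(-6, c), -1), Add(2, c)))
Add(Mul(-18097, Pow(Function('L')(Function('D')(-4), 76), -1)), Mul(4105, Pow(35672, -1))) = Add(Mul(-18097, Pow(Add(-10, 76), -1)), Mul(4105, Pow(35672, -1))) = Add(Mul(-18097, Pow(66, -1)), Mul(4105, Rational(1, 35672))) = Add(Mul(-18097, Rational(1, 66)), Rational(4105, 35672)) = Add(Rational(-18097, 66), Rational(4105, 35672)) = Rational(-322642627, 1177176)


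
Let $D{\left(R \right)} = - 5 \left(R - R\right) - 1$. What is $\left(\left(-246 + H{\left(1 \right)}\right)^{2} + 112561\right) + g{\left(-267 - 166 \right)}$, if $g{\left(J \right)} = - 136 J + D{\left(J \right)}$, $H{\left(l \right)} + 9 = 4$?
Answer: $234449$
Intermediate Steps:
$H{\left(l \right)} = -5$ ($H{\left(l \right)} = -9 + 4 = -5$)
$D{\left(R \right)} = -1$ ($D{\left(R \right)} = \left(-5\right) 0 - 1 = 0 - 1 = -1$)
$g{\left(J \right)} = -1 - 136 J$ ($g{\left(J \right)} = - 136 J - 1 = -1 - 136 J$)
$\left(\left(-246 + H{\left(1 \right)}\right)^{2} + 112561\right) + g{\left(-267 - 166 \right)} = \left(\left(-246 - 5\right)^{2} + 112561\right) - \left(1 + 136 \left(-267 - 166\right)\right) = \left(\left(-251\right)^{2} + 112561\right) - \left(1 + 136 \left(-267 - 166\right)\right) = \left(63001 + 112561\right) - -58887 = 175562 + \left(-1 + 58888\right) = 175562 + 58887 = 234449$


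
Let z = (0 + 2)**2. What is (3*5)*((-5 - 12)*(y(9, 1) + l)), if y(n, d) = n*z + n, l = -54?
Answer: 2295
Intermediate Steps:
z = 4 (z = 2**2 = 4)
y(n, d) = 5*n (y(n, d) = n*4 + n = 4*n + n = 5*n)
(3*5)*((-5 - 12)*(y(9, 1) + l)) = (3*5)*((-5 - 12)*(5*9 - 54)) = 15*(-17*(45 - 54)) = 15*(-17*(-9)) = 15*153 = 2295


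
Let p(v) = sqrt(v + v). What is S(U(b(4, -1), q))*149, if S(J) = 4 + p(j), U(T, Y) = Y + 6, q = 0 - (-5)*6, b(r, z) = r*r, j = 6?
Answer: 596 + 298*sqrt(3) ≈ 1112.2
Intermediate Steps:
b(r, z) = r**2
p(v) = sqrt(2)*sqrt(v) (p(v) = sqrt(2*v) = sqrt(2)*sqrt(v))
q = 30 (q = 0 - 1*(-30) = 0 + 30 = 30)
U(T, Y) = 6 + Y
S(J) = 4 + 2*sqrt(3) (S(J) = 4 + sqrt(2)*sqrt(6) = 4 + 2*sqrt(3))
S(U(b(4, -1), q))*149 = (4 + 2*sqrt(3))*149 = 596 + 298*sqrt(3)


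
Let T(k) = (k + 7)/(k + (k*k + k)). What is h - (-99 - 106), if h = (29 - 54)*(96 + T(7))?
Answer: -19805/9 ≈ -2200.6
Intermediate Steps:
T(k) = (7 + k)/(k² + 2*k) (T(k) = (7 + k)/(k + (k² + k)) = (7 + k)/(k + (k + k²)) = (7 + k)/(k² + 2*k))
h = -21650/9 (h = (29 - 54)*(96 + (7 + 7)/(7*(2 + 7))) = -25*(96 + (⅐)*14/9) = -25*(96 + (⅐)*(⅑)*14) = -25*(96 + 2/9) = -25*866/9 = -21650/9 ≈ -2405.6)
h - (-99 - 106) = -21650/9 - (-99 - 106) = -21650/9 - 1*(-205) = -21650/9 + 205 = -19805/9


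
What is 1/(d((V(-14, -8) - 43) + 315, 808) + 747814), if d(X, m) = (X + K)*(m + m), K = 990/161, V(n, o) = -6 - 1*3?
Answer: 161/190424182 ≈ 8.4548e-7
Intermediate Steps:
V(n, o) = -9 (V(n, o) = -6 - 3 = -9)
K = 990/161 (K = 990*(1/161) = 990/161 ≈ 6.1491)
d(X, m) = 2*m*(990/161 + X) (d(X, m) = (X + 990/161)*(m + m) = (990/161 + X)*(2*m) = 2*m*(990/161 + X))
1/(d((V(-14, -8) - 43) + 315, 808) + 747814) = 1/((2/161)*808*(990 + 161*((-9 - 43) + 315)) + 747814) = 1/((2/161)*808*(990 + 161*(-52 + 315)) + 747814) = 1/((2/161)*808*(990 + 161*263) + 747814) = 1/((2/161)*808*(990 + 42343) + 747814) = 1/((2/161)*808*43333 + 747814) = 1/(70026128/161 + 747814) = 1/(190424182/161) = 161/190424182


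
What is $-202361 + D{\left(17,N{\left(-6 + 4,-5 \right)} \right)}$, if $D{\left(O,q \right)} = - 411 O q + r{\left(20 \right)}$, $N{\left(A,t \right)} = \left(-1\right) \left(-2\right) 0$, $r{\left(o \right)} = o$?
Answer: $-202341$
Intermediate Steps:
$N{\left(A,t \right)} = 0$ ($N{\left(A,t \right)} = 2 \cdot 0 = 0$)
$D{\left(O,q \right)} = 20 - 411 O q$ ($D{\left(O,q \right)} = - 411 O q + 20 = 20 - 411 O q$)
$-202361 + D{\left(17,N{\left(-6 + 4,-5 \right)} \right)} = -202361 + \left(20 - 6987 \cdot 0\right) = -202361 + \left(20 + 0\right) = -202361 + 20 = -202341$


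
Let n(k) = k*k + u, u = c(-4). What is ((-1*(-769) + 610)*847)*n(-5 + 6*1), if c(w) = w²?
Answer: 19856221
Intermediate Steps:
u = 16 (u = (-4)² = 16)
n(k) = 16 + k² (n(k) = k*k + 16 = k² + 16 = 16 + k²)
((-1*(-769) + 610)*847)*n(-5 + 6*1) = ((-1*(-769) + 610)*847)*(16 + (-5 + 6*1)²) = ((769 + 610)*847)*(16 + (-5 + 6)²) = (1379*847)*(16 + 1²) = 1168013*(16 + 1) = 1168013*17 = 19856221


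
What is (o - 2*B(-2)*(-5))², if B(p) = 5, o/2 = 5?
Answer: 3600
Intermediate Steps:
o = 10 (o = 2*5 = 10)
(o - 2*B(-2)*(-5))² = (10 - 2*5*(-5))² = (10 - 10*(-5))² = (10 + 50)² = 60² = 3600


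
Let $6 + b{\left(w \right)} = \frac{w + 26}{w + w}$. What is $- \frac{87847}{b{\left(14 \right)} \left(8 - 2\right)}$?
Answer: $\frac{614929}{192} \approx 3202.8$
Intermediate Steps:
$b{\left(w \right)} = -6 + \frac{26 + w}{2 w}$ ($b{\left(w \right)} = -6 + \frac{w + 26}{w + w} = -6 + \frac{26 + w}{2 w}$)
$- \frac{87847}{b{\left(14 \right)} \left(8 - 2\right)} = - \frac{87847}{\left(- \frac{11}{2} + \frac{13}{14}\right) \left(8 - 2\right)} = - \frac{87847}{\left(- \frac{11}{2} + 13 \cdot \frac{1}{14}\right) 6} = - \frac{87847}{\left(- \frac{11}{2} + \frac{13}{14}\right) 6} = - \frac{87847}{\left(- \frac{32}{7}\right) 6} = - \frac{87847}{- \frac{192}{7}} = \left(-87847\right) \left(- \frac{7}{192}\right) = \frac{614929}{192}$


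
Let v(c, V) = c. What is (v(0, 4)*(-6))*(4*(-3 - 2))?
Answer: 0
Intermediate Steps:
(v(0, 4)*(-6))*(4*(-3 - 2)) = (0*(-6))*(4*(-3 - 2)) = 0*(4*(-5)) = 0*(-20) = 0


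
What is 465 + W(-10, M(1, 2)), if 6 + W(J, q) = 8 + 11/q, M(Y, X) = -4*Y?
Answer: 1857/4 ≈ 464.25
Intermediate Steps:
W(J, q) = 2 + 11/q (W(J, q) = -6 + (8 + 11/q) = 2 + 11/q)
465 + W(-10, M(1, 2)) = 465 + (2 + 11/((-4*1))) = 465 + (2 + 11/(-4)) = 465 + (2 + 11*(-¼)) = 465 + (2 - 11/4) = 465 - ¾ = 1857/4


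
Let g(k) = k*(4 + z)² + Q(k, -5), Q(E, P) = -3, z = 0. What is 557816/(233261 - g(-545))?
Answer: 69727/30248 ≈ 2.3052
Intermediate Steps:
g(k) = -3 + 16*k (g(k) = k*(4 + 0)² - 3 = k*4² - 3 = k*16 - 3 = 16*k - 3 = -3 + 16*k)
557816/(233261 - g(-545)) = 557816/(233261 - (-3 + 16*(-545))) = 557816/(233261 - (-3 - 8720)) = 557816/(233261 - 1*(-8723)) = 557816/(233261 + 8723) = 557816/241984 = 557816*(1/241984) = 69727/30248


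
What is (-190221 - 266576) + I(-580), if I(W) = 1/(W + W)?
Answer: -529884521/1160 ≈ -4.5680e+5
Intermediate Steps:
I(W) = 1/(2*W)
(-190221 - 266576) + I(-580) = (-190221 - 266576) + (1/2)/(-580) = -456797 + (1/2)*(-1/580) = -456797 - 1/1160 = -529884521/1160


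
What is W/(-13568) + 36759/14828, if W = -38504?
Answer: 33427607/6287072 ≈ 5.3169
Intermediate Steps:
W/(-13568) + 36759/14828 = -38504/(-13568) + 36759/14828 = -38504*(-1/13568) + 36759*(1/14828) = 4813/1696 + 36759/14828 = 33427607/6287072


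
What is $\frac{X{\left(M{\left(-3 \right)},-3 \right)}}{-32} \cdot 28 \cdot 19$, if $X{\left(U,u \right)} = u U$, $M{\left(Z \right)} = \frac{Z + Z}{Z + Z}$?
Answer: $\frac{399}{8} \approx 49.875$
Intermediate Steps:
$M{\left(Z \right)} = 1$ ($M{\left(Z \right)} = \frac{2 Z}{2 Z} = 2 Z \frac{1}{2 Z} = 1$)
$X{\left(U,u \right)} = U u$
$\frac{X{\left(M{\left(-3 \right)},-3 \right)}}{-32} \cdot 28 \cdot 19 = \frac{1 \left(-3\right)}{-32} \cdot 28 \cdot 19 = \left(-3\right) \left(- \frac{1}{32}\right) 28 \cdot 19 = \frac{3}{32} \cdot 28 \cdot 19 = \frac{21}{8} \cdot 19 = \frac{399}{8}$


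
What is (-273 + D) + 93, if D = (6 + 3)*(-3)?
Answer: -207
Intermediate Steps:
D = -27 (D = 9*(-3) = -27)
(-273 + D) + 93 = (-273 - 27) + 93 = -300 + 93 = -207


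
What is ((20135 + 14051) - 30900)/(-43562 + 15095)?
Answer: -3286/28467 ≈ -0.11543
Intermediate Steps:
((20135 + 14051) - 30900)/(-43562 + 15095) = (34186 - 30900)/(-28467) = 3286*(-1/28467) = -3286/28467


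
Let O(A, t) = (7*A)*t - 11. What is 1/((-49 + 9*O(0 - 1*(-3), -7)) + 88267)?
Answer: 1/86796 ≈ 1.1521e-5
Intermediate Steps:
O(A, t) = -11 + 7*A*t (O(A, t) = 7*A*t - 11 = -11 + 7*A*t)
1/((-49 + 9*O(0 - 1*(-3), -7)) + 88267) = 1/((-49 + 9*(-11 + 7*(0 - 1*(-3))*(-7))) + 88267) = 1/((-49 + 9*(-11 + 7*(0 + 3)*(-7))) + 88267) = 1/((-49 + 9*(-11 + 7*3*(-7))) + 88267) = 1/((-49 + 9*(-11 - 147)) + 88267) = 1/((-49 + 9*(-158)) + 88267) = 1/((-49 - 1422) + 88267) = 1/(-1471 + 88267) = 1/86796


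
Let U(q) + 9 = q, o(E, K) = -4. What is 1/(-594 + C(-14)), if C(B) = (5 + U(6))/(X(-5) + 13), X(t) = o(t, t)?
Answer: -9/5344 ≈ -0.0016841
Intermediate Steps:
X(t) = -4
U(q) = -9 + q
C(B) = 2/9 (C(B) = (5 + (-9 + 6))/(-4 + 13) = (5 - 3)/9 = 2*(⅑) = 2/9)
1/(-594 + C(-14)) = 1/(-594 + 2/9) = 1/(-5344/9) = -9/5344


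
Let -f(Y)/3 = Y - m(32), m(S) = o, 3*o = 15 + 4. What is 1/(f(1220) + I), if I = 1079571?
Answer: 1/1075930 ≈ 9.2943e-7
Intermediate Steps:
o = 19/3 (o = (15 + 4)/3 = (1/3)*19 = 19/3 ≈ 6.3333)
m(S) = 19/3
f(Y) = 19 - 3*Y (f(Y) = -3*(Y - 1*19/3) = -3*(Y - 19/3) = -3*(-19/3 + Y) = 19 - 3*Y)
1/(f(1220) + I) = 1/((19 - 3*1220) + 1079571) = 1/((19 - 3660) + 1079571) = 1/(-3641 + 1079571) = 1/1075930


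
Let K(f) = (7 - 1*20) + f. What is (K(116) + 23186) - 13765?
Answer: 9524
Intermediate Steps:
K(f) = -13 + f (K(f) = (7 - 20) + f = -13 + f)
(K(116) + 23186) - 13765 = ((-13 + 116) + 23186) - 13765 = (103 + 23186) - 13765 = 23289 - 13765 = 9524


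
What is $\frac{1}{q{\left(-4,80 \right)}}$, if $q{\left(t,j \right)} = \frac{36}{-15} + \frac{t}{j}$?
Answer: $- \frac{20}{49} \approx -0.40816$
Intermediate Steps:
$q{\left(t,j \right)} = - \frac{12}{5} + \frac{t}{j}$ ($q{\left(t,j \right)} = 36 \left(- \frac{1}{15}\right) + \frac{t}{j} = - \frac{12}{5} + \frac{t}{j}$)
$\frac{1}{q{\left(-4,80 \right)}} = \frac{1}{- \frac{12}{5} - \frac{4}{80}} = \frac{1}{- \frac{12}{5} - \frac{1}{20}} = \frac{1}{- \frac{49}{20}} = - \frac{20}{49}$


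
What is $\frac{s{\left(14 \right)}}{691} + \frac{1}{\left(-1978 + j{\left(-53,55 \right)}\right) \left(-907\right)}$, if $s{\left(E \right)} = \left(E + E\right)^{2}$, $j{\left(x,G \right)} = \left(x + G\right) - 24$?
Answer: $\frac{1422176691}{1253474000} \approx 1.1346$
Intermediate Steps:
$j{\left(x,G \right)} = -24 + G + x$ ($j{\left(x,G \right)} = \left(G + x\right) - 24 = -24 + G + x$)
$s{\left(E \right)} = 4 E^{2}$ ($s{\left(E \right)} = \left(2 E\right)^{2} = 4 E^{2}$)
$\frac{s{\left(14 \right)}}{691} + \frac{1}{\left(-1978 + j{\left(-53,55 \right)}\right) \left(-907\right)} = \frac{4 \cdot 14^{2}}{691} + \frac{1}{\left(-1978 - 22\right) \left(-907\right)} = 4 \cdot 196 \cdot \frac{1}{691} + \frac{1}{-1978 - 22} \left(- \frac{1}{907}\right) = 784 \cdot \frac{1}{691} + \frac{1}{-2000} \left(- \frac{1}{907}\right) = \frac{784}{691} - - \frac{1}{1814000} = \frac{784}{691} + \frac{1}{1814000} = \frac{1422176691}{1253474000}$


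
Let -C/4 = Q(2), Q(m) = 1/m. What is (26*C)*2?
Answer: -104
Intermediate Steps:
C = -2 (C = -4/2 = -4*½ = -2)
(26*C)*2 = (26*(-2))*2 = -52*2 = -104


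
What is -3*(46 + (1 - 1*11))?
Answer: -108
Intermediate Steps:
-3*(46 + (1 - 1*11)) = -3*(46 + (1 - 11)) = -3*(46 - 10) = -3*36 = -108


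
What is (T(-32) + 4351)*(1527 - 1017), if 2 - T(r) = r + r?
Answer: 2252670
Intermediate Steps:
T(r) = 2 - 2*r (T(r) = 2 - (r + r) = 2 - 2*r)
(T(-32) + 4351)*(1527 - 1017) = ((2 - 2*(-32)) + 4351)*(1527 - 1017) = ((2 + 64) + 4351)*510 = (66 + 4351)*510 = 4417*510 = 2252670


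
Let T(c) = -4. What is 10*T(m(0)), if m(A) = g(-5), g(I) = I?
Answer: -40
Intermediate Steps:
m(A) = -5
10*T(m(0)) = 10*(-4) = -40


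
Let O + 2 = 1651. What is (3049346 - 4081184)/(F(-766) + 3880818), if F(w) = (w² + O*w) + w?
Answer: -515919/1601837 ≈ -0.32208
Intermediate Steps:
O = 1649 (O = -2 + 1651 = 1649)
F(w) = w² + 1650*w (F(w) = (w² + 1649*w) + w = w² + 1650*w)
(3049346 - 4081184)/(F(-766) + 3880818) = (3049346 - 4081184)/(-766*(1650 - 766) + 3880818) = -1031838/(-766*884 + 3880818) = -1031838/(-677144 + 3880818) = -1031838/3203674 = -1031838*1/3203674 = -515919/1601837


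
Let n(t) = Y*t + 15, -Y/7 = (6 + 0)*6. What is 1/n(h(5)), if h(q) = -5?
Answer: 1/1275 ≈ 0.00078431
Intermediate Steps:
Y = -252 (Y = -7*(6 + 0)*6 = -42*6 = -7*36 = -252)
n(t) = 15 - 252*t (n(t) = -252*t + 15 = 15 - 252*t)
1/n(h(5)) = 1/(15 - 252*(-5)) = 1/(15 + 1260) = 1/1275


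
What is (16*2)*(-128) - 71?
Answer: -4167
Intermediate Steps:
(16*2)*(-128) - 71 = 32*(-128) - 71 = -4096 - 71 = -4167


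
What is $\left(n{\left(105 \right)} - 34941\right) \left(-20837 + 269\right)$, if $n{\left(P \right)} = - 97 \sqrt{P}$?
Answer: $718666488 + 1995096 \sqrt{105} \approx 7.3911 \cdot 10^{8}$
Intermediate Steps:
$\left(n{\left(105 \right)} - 34941\right) \left(-20837 + 269\right) = \left(- 97 \sqrt{105} - 34941\right) \left(-20837 + 269\right) = \left(-34941 - 97 \sqrt{105}\right) \left(-20568\right) = 718666488 + 1995096 \sqrt{105}$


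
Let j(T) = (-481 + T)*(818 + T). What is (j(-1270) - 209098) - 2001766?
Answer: -1419412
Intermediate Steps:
(j(-1270) - 209098) - 2001766 = ((-393458 + (-1270)² + 337*(-1270)) - 209098) - 2001766 = ((-393458 + 1612900 - 427990) - 209098) - 2001766 = (791452 - 209098) - 2001766 = 582354 - 2001766 = -1419412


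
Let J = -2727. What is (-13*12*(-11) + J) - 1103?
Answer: -2114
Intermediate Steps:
(-13*12*(-11) + J) - 1103 = (-13*12*(-11) - 2727) - 1103 = (-156*(-11) - 2727) - 1103 = (1716 - 2727) - 1103 = -1011 - 1103 = -2114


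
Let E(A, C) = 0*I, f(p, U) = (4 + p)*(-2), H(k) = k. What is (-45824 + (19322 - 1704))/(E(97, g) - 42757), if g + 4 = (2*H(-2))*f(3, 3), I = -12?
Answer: 28206/42757 ≈ 0.65968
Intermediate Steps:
f(p, U) = -8 - 2*p
g = 52 (g = -4 + (2*(-2))*(-8 - 2*3) = -4 - 4*(-8 - 6) = -4 - 4*(-14) = -4 + 56 = 52)
E(A, C) = 0 (E(A, C) = 0*(-12) = 0)
(-45824 + (19322 - 1704))/(E(97, g) - 42757) = (-45824 + (19322 - 1704))/(0 - 42757) = (-45824 + 17618)/(-42757) = -28206*(-1/42757) = 28206/42757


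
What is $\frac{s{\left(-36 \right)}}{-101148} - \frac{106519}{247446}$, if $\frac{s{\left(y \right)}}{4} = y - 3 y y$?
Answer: $- \frac{574189283}{2085722334} \approx -0.2753$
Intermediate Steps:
$s{\left(y \right)} = - 12 y^{2} + 4 y$ ($s{\left(y \right)} = 4 \left(y - 3 y y\right) = 4 \left(y - 3 y^{2}\right) = - 12 y^{2} + 4 y$)
$\frac{s{\left(-36 \right)}}{-101148} - \frac{106519}{247446} = \frac{4 \left(-36\right) \left(1 - -108\right)}{-101148} - \frac{106519}{247446} = 4 \left(-36\right) \left(1 + 108\right) \left(- \frac{1}{101148}\right) - \frac{106519}{247446} = 4 \left(-36\right) 109 \left(- \frac{1}{101148}\right) - \frac{106519}{247446} = \left(-15696\right) \left(- \frac{1}{101148}\right) - \frac{106519}{247446} = \frac{1308}{8429} - \frac{106519}{247446} = - \frac{574189283}{2085722334}$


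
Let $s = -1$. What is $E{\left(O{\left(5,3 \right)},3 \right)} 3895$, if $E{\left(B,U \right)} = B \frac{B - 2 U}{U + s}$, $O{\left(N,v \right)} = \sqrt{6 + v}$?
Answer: $- \frac{35055}{2} \approx -17528.0$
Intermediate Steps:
$E{\left(B,U \right)} = \frac{B \left(B - 2 U\right)}{-1 + U}$ ($E{\left(B,U \right)} = B \frac{B - 2 U}{U - 1} = B \frac{B - 2 U}{-1 + U} = \frac{B \left(B - 2 U\right)}{-1 + U}$)
$E{\left(O{\left(5,3 \right)},3 \right)} 3895 = \frac{\sqrt{6 + 3} \left(\sqrt{6 + 3} - 6\right)}{-1 + 3} \cdot 3895 = \frac{\sqrt{9} \left(\sqrt{9} - 6\right)}{2} \cdot 3895 = 3 \cdot \frac{1}{2} \left(3 - 6\right) 3895 = 3 \cdot \frac{1}{2} \left(-3\right) 3895 = \left(- \frac{9}{2}\right) 3895 = - \frac{35055}{2}$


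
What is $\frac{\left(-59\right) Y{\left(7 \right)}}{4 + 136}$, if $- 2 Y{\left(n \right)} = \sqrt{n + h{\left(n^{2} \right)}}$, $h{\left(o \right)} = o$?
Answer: $\frac{59 \sqrt{14}}{140} \approx 1.5768$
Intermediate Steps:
$Y{\left(n \right)} = - \frac{\sqrt{n + n^{2}}}{2}$
$\frac{\left(-59\right) Y{\left(7 \right)}}{4 + 136} = \frac{\left(-59\right) \left(- \frac{\sqrt{7 \left(1 + 7\right)}}{2}\right)}{4 + 136} = \frac{\left(-59\right) \left(- \frac{\sqrt{7 \cdot 8}}{2}\right)}{140} = - 59 \left(- \frac{\sqrt{56}}{2}\right) \frac{1}{140} = - 59 \left(- \frac{2 \sqrt{14}}{2}\right) \frac{1}{140} = - 59 \left(- \sqrt{14}\right) \frac{1}{140} = 59 \sqrt{14} \cdot \frac{1}{140} = \frac{59 \sqrt{14}}{140}$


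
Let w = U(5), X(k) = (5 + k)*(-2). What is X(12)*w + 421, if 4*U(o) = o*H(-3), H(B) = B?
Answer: 1097/2 ≈ 548.50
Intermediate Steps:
X(k) = -10 - 2*k
U(o) = -3*o/4 (U(o) = (o*(-3))/4 = (-3*o)/4 = -3*o/4)
w = -15/4 (w = -3/4*5 = -15/4 ≈ -3.7500)
X(12)*w + 421 = (-10 - 2*12)*(-15/4) + 421 = (-10 - 24)*(-15/4) + 421 = -34*(-15/4) + 421 = 255/2 + 421 = 1097/2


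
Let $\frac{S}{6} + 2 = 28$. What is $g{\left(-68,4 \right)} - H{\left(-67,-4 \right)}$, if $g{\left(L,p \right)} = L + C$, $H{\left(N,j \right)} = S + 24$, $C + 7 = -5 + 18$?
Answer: $-242$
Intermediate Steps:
$S = 156$ ($S = -12 + 6 \cdot 28 = -12 + 168 = 156$)
$C = 6$ ($C = -7 + \left(-5 + 18\right) = -7 + 13 = 6$)
$H{\left(N,j \right)} = 180$ ($H{\left(N,j \right)} = 156 + 24 = 180$)
$g{\left(L,p \right)} = 6 + L$ ($g{\left(L,p \right)} = L + 6 = 6 + L$)
$g{\left(-68,4 \right)} - H{\left(-67,-4 \right)} = \left(6 - 68\right) - 180 = -62 - 180 = -242$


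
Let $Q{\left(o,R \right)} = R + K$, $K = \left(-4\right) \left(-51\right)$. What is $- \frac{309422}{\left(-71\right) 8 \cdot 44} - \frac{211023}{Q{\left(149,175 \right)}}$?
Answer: $- \frac{2578307939}{4735984} \approx -544.41$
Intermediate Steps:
$K = 204$
$Q{\left(o,R \right)} = 204 + R$ ($Q{\left(o,R \right)} = R + 204 = 204 + R$)
$- \frac{309422}{\left(-71\right) 8 \cdot 44} - \frac{211023}{Q{\left(149,175 \right)}} = - \frac{309422}{\left(-71\right) 8 \cdot 44} - \frac{211023}{204 + 175} = - \frac{309422}{\left(-568\right) 44} - \frac{211023}{379} = - \frac{309422}{-24992} - \frac{211023}{379} = \left(-309422\right) \left(- \frac{1}{24992}\right) - \frac{211023}{379} = \frac{154711}{12496} - \frac{211023}{379} = - \frac{2578307939}{4735984}$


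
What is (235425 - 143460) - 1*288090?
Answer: -196125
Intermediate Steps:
(235425 - 143460) - 1*288090 = 91965 - 288090 = -196125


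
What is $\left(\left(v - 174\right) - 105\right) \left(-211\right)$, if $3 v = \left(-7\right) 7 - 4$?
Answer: $\frac{187790}{3} \approx 62597.0$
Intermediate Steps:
$v = - \frac{53}{3}$ ($v = \frac{\left(-7\right) 7 - 4}{3} = \frac{-49 - 4}{3} = \frac{1}{3} \left(-53\right) = - \frac{53}{3} \approx -17.667$)
$\left(\left(v - 174\right) - 105\right) \left(-211\right) = \left(\left(- \frac{53}{3} - 174\right) - 105\right) \left(-211\right) = \left(- \frac{575}{3} - 105\right) \left(-211\right) = \left(- \frac{890}{3}\right) \left(-211\right) = \frac{187790}{3}$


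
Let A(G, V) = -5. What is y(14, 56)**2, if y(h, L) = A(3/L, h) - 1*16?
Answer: 441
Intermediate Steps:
y(h, L) = -21 (y(h, L) = -5 - 1*16 = -5 - 16 = -21)
y(14, 56)**2 = (-21)**2 = 441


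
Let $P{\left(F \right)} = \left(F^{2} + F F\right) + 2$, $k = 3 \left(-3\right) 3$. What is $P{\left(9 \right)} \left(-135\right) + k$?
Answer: $-22167$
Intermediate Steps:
$k = -27$ ($k = \left(-9\right) 3 = -27$)
$P{\left(F \right)} = 2 + 2 F^{2}$ ($P{\left(F \right)} = \left(F^{2} + F^{2}\right) + 2 = 2 F^{2} + 2 = 2 + 2 F^{2}$)
$P{\left(9 \right)} \left(-135\right) + k = \left(2 + 2 \cdot 9^{2}\right) \left(-135\right) - 27 = \left(2 + 2 \cdot 81\right) \left(-135\right) - 27 = \left(2 + 162\right) \left(-135\right) - 27 = 164 \left(-135\right) - 27 = -22140 - 27 = -22167$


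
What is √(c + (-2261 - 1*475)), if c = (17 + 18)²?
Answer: I*√1511 ≈ 38.872*I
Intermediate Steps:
c = 1225 (c = 35² = 1225)
√(c + (-2261 - 1*475)) = √(1225 + (-2261 - 1*475)) = √(1225 + (-2261 - 475)) = √(1225 - 2736) = √(-1511) = I*√1511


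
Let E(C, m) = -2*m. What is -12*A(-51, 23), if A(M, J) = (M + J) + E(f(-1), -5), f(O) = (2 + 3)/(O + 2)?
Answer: 216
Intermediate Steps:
f(O) = 5/(2 + O)
A(M, J) = 10 + J + M (A(M, J) = (M + J) - 2*(-5) = (J + M) + 10 = 10 + J + M)
-12*A(-51, 23) = -12*(10 + 23 - 51) = -12*(-18) = 216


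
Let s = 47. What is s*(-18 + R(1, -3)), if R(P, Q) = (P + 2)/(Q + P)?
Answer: -1833/2 ≈ -916.50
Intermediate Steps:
R(P, Q) = (2 + P)/(P + Q)
s*(-18 + R(1, -3)) = 47*(-18 + (2 + 1)/(1 - 3)) = 47*(-18 + 3/(-2)) = 47*(-18 - ½*3) = 47*(-18 - 3/2) = 47*(-39/2) = -1833/2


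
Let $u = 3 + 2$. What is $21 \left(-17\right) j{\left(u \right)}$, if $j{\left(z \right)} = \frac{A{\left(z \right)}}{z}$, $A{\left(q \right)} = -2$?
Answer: $\frac{714}{5} \approx 142.8$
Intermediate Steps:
$u = 5$
$j{\left(z \right)} = - \frac{2}{z}$
$21 \left(-17\right) j{\left(u \right)} = 21 \left(-17\right) \left(- \frac{2}{5}\right) = - 357 \left(\left(-2\right) \frac{1}{5}\right) = \left(-357\right) \left(- \frac{2}{5}\right) = \frac{714}{5}$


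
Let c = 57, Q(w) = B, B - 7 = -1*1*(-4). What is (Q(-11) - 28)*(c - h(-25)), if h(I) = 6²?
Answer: -357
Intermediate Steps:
h(I) = 36
B = 11 (B = 7 - 1*1*(-4) = 7 - 1*(-4) = 7 + 4 = 11)
Q(w) = 11
(Q(-11) - 28)*(c - h(-25)) = (11 - 28)*(57 - 1*36) = -17*(57 - 36) = -17*21 = -357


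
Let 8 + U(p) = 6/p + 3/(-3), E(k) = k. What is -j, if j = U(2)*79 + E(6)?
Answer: 468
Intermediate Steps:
U(p) = -9 + 6/p (U(p) = -8 + (6/p + 3/(-3)) = -8 + (6/p + 3*(-1/3)) = -8 + (6/p - 1) = -8 + (-1 + 6/p) = -9 + 6/p)
j = -468 (j = (-9 + 6/2)*79 + 6 = (-9 + 6*(1/2))*79 + 6 = (-9 + 3)*79 + 6 = -6*79 + 6 = -474 + 6 = -468)
-j = -1*(-468) = 468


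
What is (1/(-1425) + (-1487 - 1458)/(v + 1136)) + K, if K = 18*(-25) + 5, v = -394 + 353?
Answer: -46570973/104025 ≈ -447.69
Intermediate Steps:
v = -41
K = -445 (K = -450 + 5 = -445)
(1/(-1425) + (-1487 - 1458)/(v + 1136)) + K = (1/(-1425) + (-1487 - 1458)/(-41 + 1136)) - 445 = (-1/1425 - 2945/1095) - 445 = (-1/1425 - 2945*1/1095) - 445 = (-1/1425 - 589/219) - 445 = -279848/104025 - 445 = -46570973/104025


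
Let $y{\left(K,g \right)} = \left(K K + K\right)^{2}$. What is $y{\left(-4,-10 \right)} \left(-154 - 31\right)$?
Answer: $-26640$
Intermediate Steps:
$y{\left(K,g \right)} = \left(K + K^{2}\right)^{2}$ ($y{\left(K,g \right)} = \left(K^{2} + K\right)^{2} = \left(K + K^{2}\right)^{2}$)
$y{\left(-4,-10 \right)} \left(-154 - 31\right) = \left(-4\right)^{2} \left(1 - 4\right)^{2} \left(-154 - 31\right) = 16 \left(-3\right)^{2} \left(-185\right) = 16 \cdot 9 \left(-185\right) = 144 \left(-185\right) = -26640$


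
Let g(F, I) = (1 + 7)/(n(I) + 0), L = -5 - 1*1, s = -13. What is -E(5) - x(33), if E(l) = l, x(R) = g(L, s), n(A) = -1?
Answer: 3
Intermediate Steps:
L = -6 (L = -5 - 1 = -6)
g(F, I) = -8 (g(F, I) = (1 + 7)/(-1 + 0) = 8/(-1) = 8*(-1) = -8)
x(R) = -8
-E(5) - x(33) = -1*5 - 1*(-8) = -5 + 8 = 3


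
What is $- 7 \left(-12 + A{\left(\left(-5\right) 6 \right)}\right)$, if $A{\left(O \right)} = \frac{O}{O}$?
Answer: $77$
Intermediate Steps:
$A{\left(O \right)} = 1$
$- 7 \left(-12 + A{\left(\left(-5\right) 6 \right)}\right) = - 7 \left(-12 + 1\right) = \left(-7\right) \left(-11\right) = 77$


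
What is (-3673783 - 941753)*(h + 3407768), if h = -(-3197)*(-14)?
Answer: -15522093723360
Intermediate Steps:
h = -44758 (h = -23*1946 = -44758)
(-3673783 - 941753)*(h + 3407768) = (-3673783 - 941753)*(-44758 + 3407768) = -4615536*3363010 = -15522093723360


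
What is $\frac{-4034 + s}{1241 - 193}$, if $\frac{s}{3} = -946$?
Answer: $- \frac{859}{131} \approx -6.5573$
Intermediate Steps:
$s = -2838$ ($s = 3 \left(-946\right) = -2838$)
$\frac{-4034 + s}{1241 - 193} = \frac{-4034 - 2838}{1241 - 193} = - \frac{6872}{1048} = \left(-6872\right) \frac{1}{1048} = - \frac{859}{131}$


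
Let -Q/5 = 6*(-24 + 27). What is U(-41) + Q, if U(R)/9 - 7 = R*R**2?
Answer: -620316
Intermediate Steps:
U(R) = 63 + 9*R**3 (U(R) = 63 + 9*(R*R**2) = 63 + 9*R**3)
Q = -90 (Q = -30*(-24 + 27) = -30*3 = -5*18 = -90)
U(-41) + Q = (63 + 9*(-41)**3) - 90 = (63 + 9*(-68921)) - 90 = (63 - 620289) - 90 = -620226 - 90 = -620316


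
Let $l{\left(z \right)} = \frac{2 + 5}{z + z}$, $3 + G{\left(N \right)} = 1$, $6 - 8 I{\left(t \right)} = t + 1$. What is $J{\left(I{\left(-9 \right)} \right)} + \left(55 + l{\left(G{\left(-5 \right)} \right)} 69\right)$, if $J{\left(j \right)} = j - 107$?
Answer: $-171$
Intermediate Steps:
$I{\left(t \right)} = \frac{5}{8} - \frac{t}{8}$ ($I{\left(t \right)} = \frac{3}{4} - \frac{t + 1}{8} = \frac{3}{4} - \frac{1 + t}{8} = \frac{3}{4} - \left(\frac{1}{8} + \frac{t}{8}\right) = \frac{5}{8} - \frac{t}{8}$)
$G{\left(N \right)} = -2$ ($G{\left(N \right)} = -3 + 1 = -2$)
$J{\left(j \right)} = -107 + j$ ($J{\left(j \right)} = j - 107 = -107 + j$)
$l{\left(z \right)} = \frac{7}{2 z}$
$J{\left(I{\left(-9 \right)} \right)} + \left(55 + l{\left(G{\left(-5 \right)} \right)} 69\right) = \left(-107 + \left(\frac{5}{8} - - \frac{9}{8}\right)\right) + \left(55 + \frac{7}{2 \left(-2\right)} 69\right) = \left(-107 + \left(\frac{5}{8} + \frac{9}{8}\right)\right) + \left(55 + \frac{7}{2} \left(- \frac{1}{2}\right) 69\right) = \left(-107 + \frac{7}{4}\right) + \left(55 - \frac{483}{4}\right) = - \frac{421}{4} + \left(55 - \frac{483}{4}\right) = - \frac{421}{4} - \frac{263}{4} = -171$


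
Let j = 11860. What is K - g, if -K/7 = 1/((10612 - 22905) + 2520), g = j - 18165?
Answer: 61618772/9773 ≈ 6305.0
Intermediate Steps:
g = -6305 (g = 11860 - 18165 = -6305)
K = 7/9773 (K = -7/((10612 - 22905) + 2520) = -7/(-12293 + 2520) = -7/(-9773) = -7*(-1/9773) = 7/9773 ≈ 0.00071626)
K - g = 7/9773 - 1*(-6305) = 7/9773 + 6305 = 61618772/9773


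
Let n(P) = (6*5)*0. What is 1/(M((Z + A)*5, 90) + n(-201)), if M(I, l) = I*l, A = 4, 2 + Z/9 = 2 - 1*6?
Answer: -1/22500 ≈ -4.4444e-5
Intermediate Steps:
Z = -54 (Z = -18 + 9*(2 - 1*6) = -18 + 9*(2 - 6) = -18 + 9*(-4) = -18 - 36 = -54)
n(P) = 0 (n(P) = 30*0 = 0)
1/(M((Z + A)*5, 90) + n(-201)) = 1/(((-54 + 4)*5)*90 + 0) = 1/(-50*5*90 + 0) = 1/(-250*90 + 0) = 1/(-22500 + 0) = 1/(-22500) = -1/22500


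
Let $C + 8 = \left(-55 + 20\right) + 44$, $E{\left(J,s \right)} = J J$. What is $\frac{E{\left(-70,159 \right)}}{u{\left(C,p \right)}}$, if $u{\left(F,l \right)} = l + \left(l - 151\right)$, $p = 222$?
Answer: $\frac{4900}{293} \approx 16.724$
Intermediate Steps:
$E{\left(J,s \right)} = J^{2}$
$C = 1$ ($C = -8 + \left(\left(-55 + 20\right) + 44\right) = -8 + \left(-35 + 44\right) = -8 + 9 = 1$)
$u{\left(F,l \right)} = -151 + 2 l$ ($u{\left(F,l \right)} = l + \left(l - 151\right) = l + \left(-151 + l\right) = -151 + 2 l$)
$\frac{E{\left(-70,159 \right)}}{u{\left(C,p \right)}} = \frac{\left(-70\right)^{2}}{-151 + 2 \cdot 222} = \frac{4900}{-151 + 444} = \frac{4900}{293}$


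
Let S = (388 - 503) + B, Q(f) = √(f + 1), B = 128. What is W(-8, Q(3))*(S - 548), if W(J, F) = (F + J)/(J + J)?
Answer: -1605/8 ≈ -200.63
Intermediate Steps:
Q(f) = √(1 + f)
W(J, F) = (F + J)/(2*J) (W(J, F) = (F + J)/((2*J)) = (F + J)*(1/(2*J)) = (F + J)/(2*J))
S = 13 (S = (388 - 503) + 128 = -115 + 128 = 13)
W(-8, Q(3))*(S - 548) = ((½)*(√(1 + 3) - 8)/(-8))*(13 - 548) = ((½)*(-⅛)*(√4 - 8))*(-535) = ((½)*(-⅛)*(2 - 8))*(-535) = ((½)*(-⅛)*(-6))*(-535) = (3/8)*(-535) = -1605/8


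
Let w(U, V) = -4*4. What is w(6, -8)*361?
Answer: -5776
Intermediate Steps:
w(U, V) = -16
w(6, -8)*361 = -16*361 = -5776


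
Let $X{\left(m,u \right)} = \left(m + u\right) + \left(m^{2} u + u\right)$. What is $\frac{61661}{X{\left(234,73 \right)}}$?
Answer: $\frac{61661}{3997568} \approx 0.015425$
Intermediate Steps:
$X{\left(m,u \right)} = m + 2 u + u m^{2}$ ($X{\left(m,u \right)} = \left(m + u\right) + \left(u m^{2} + u\right) = \left(m + u\right) + \left(u + u m^{2}\right) = m + 2 u + u m^{2}$)
$\frac{61661}{X{\left(234,73 \right)}} = \frac{61661}{234 + 2 \cdot 73 + 73 \cdot 234^{2}} = \frac{61661}{234 + 146 + 73 \cdot 54756} = \frac{61661}{234 + 146 + 3997188} = \frac{61661}{3997568}$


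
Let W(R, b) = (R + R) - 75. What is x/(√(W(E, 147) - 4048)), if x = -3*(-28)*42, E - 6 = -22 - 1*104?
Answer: -3528*I*√4363/4363 ≈ -53.412*I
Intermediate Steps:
E = -120 (E = 6 + (-22 - 1*104) = 6 + (-22 - 104) = 6 - 126 = -120)
W(R, b) = -75 + 2*R (W(R, b) = 2*R - 75 = -75 + 2*R)
x = 3528 (x = 84*42 = 3528)
x/(√(W(E, 147) - 4048)) = 3528/(√((-75 + 2*(-120)) - 4048)) = 3528/(√((-75 - 240) - 4048)) = 3528/(√(-315 - 4048)) = 3528/(√(-4363)) = 3528/((I*√4363)) = 3528*(-I*√4363/4363) = -3528*I*√4363/4363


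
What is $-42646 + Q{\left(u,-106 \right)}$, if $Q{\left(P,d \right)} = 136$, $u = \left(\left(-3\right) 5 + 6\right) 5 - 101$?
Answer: $-42510$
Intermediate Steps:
$u = -146$ ($u = \left(-15 + 6\right) 5 - 101 = \left(-9\right) 5 - 101 = -45 - 101 = -146$)
$-42646 + Q{\left(u,-106 \right)} = -42646 + 136 = -42510$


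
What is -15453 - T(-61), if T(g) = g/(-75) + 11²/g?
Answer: -70692121/4575 ≈ -15452.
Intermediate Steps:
T(g) = 121/g - g/75 (T(g) = g*(-1/75) + 121/g = -g/75 + 121/g = 121/g - g/75)
-15453 - T(-61) = -15453 - (121/(-61) - 1/75*(-61)) = -15453 - (121*(-1/61) + 61/75) = -15453 - (-121/61 + 61/75) = -15453 - 1*(-5354/4575) = -15453 + 5354/4575 = -70692121/4575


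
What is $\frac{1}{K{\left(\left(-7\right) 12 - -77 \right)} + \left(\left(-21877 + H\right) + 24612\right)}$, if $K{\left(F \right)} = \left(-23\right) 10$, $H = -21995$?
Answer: $- \frac{1}{19490} \approx -5.1308 \cdot 10^{-5}$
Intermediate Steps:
$K{\left(F \right)} = -230$
$\frac{1}{K{\left(\left(-7\right) 12 - -77 \right)} + \left(\left(-21877 + H\right) + 24612\right)} = \frac{1}{-230 + \left(\left(-21877 - 21995\right) + 24612\right)} = \frac{1}{-230 + \left(-43872 + 24612\right)} = \frac{1}{-230 - 19260} = \frac{1}{-19490} = - \frac{1}{19490}$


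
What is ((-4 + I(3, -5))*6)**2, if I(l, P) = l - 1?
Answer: 144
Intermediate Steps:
I(l, P) = -1 + l
((-4 + I(3, -5))*6)**2 = ((-4 + (-1 + 3))*6)**2 = ((-4 + 2)*6)**2 = (-2*6)**2 = (-12)**2 = 144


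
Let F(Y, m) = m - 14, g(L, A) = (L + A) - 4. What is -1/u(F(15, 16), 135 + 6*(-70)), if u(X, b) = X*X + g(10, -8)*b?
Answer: -1/574 ≈ -0.0017422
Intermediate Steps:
g(L, A) = -4 + A + L (g(L, A) = (A + L) - 4 = -4 + A + L)
F(Y, m) = -14 + m
u(X, b) = X² - 2*b (u(X, b) = X*X + (-4 - 8 + 10)*b = X² - 2*b)
-1/u(F(15, 16), 135 + 6*(-70)) = -1/((-14 + 16)² - 2*(135 + 6*(-70))) = -1/(2² - 2*(135 - 420)) = -1/(4 - 2*(-285)) = -1/(4 + 570) = -1/574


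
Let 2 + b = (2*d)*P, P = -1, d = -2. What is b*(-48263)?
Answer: -96526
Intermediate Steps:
b = 2 (b = -2 + (2*(-2))*(-1) = -2 - 4*(-1) = -2 + 4 = 2)
b*(-48263) = 2*(-48263) = -96526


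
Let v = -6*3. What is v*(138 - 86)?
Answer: -936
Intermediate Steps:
v = -18
v*(138 - 86) = -18*(138 - 86) = -18*52 = -936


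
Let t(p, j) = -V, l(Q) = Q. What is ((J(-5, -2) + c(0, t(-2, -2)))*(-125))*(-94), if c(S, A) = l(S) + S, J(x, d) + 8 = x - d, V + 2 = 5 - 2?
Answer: -129250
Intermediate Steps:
V = 1 (V = -2 + (5 - 2) = -2 + 3 = 1)
t(p, j) = -1 (t(p, j) = -1*1 = -1)
J(x, d) = -8 + x - d (J(x, d) = -8 + (x - d) = -8 + x - d)
c(S, A) = 2*S (c(S, A) = S + S = 2*S)
((J(-5, -2) + c(0, t(-2, -2)))*(-125))*(-94) = (((-8 - 5 - 1*(-2)) + 2*0)*(-125))*(-94) = (((-8 - 5 + 2) + 0)*(-125))*(-94) = ((-11 + 0)*(-125))*(-94) = -11*(-125)*(-94) = 1375*(-94) = -129250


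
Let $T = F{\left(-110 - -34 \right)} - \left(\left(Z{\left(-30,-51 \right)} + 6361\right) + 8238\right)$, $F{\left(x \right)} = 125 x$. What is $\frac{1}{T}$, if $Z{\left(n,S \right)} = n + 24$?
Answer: $- \frac{1}{24093} \approx -4.1506 \cdot 10^{-5}$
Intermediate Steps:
$Z{\left(n,S \right)} = 24 + n$
$T = -24093$ ($T = 125 \left(-110 - -34\right) - \left(\left(\left(24 - 30\right) + 6361\right) + 8238\right) = 125 \left(-110 + 34\right) - \left(\left(-6 + 6361\right) + 8238\right) = 125 \left(-76\right) - \left(6355 + 8238\right) = -9500 - 14593 = -24093$)
$\frac{1}{T} = \frac{1}{-24093} = - \frac{1}{24093}$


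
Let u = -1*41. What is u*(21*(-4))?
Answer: 3444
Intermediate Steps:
u = -41
u*(21*(-4)) = -861*(-4) = -41*(-84) = 3444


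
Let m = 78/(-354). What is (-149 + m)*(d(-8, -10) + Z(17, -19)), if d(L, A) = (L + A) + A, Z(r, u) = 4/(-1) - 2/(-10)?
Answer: 1399836/295 ≈ 4745.2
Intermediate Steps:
Z(r, u) = -19/5 (Z(r, u) = 4*(-1) - 2*(-⅒) = -4 + ⅕ = -19/5)
d(L, A) = L + 2*A (d(L, A) = (A + L) + A = L + 2*A)
m = -13/59 (m = 78*(-1/354) = -13/59 ≈ -0.22034)
(-149 + m)*(d(-8, -10) + Z(17, -19)) = (-149 - 13/59)*((-8 + 2*(-10)) - 19/5) = -8804*((-8 - 20) - 19/5)/59 = -8804*(-28 - 19/5)/59 = -8804/59*(-159/5) = 1399836/295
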